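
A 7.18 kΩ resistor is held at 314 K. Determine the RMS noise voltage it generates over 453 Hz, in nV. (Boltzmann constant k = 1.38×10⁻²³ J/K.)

V_n = √(4kTRB)
4kTRB = 4 × 1.38×10⁻²³ × 314 × 7.18×10³ × 4.53×10² = 5.64×10⁻¹⁴ V²
V_n = √(5.64×10⁻¹⁴) = 2.37×10⁻⁷ V = 237 nV

237 nV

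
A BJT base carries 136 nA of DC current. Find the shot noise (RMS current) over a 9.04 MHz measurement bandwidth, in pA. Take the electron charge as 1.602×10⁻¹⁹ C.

I_n = √(2qI·B)
2qI·B = 2 × 1.602×10⁻¹⁹ × 1.36×10⁻⁷ × 9.04×10⁶ = 3.94×10⁻¹⁹ A²
I_n = √(3.94×10⁻¹⁹) = 6.28×10⁻¹⁰ A = 628 pA

628 pA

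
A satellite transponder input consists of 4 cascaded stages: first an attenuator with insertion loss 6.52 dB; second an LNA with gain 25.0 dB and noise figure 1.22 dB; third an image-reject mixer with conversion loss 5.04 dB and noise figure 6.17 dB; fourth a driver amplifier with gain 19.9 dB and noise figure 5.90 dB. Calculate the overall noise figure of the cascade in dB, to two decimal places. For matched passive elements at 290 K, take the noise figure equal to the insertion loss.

Convert to linear (a loss of L dB is a gain of −L dB): F_i = 10^(NF_i/10), G_i = 10^(G_i,dB/10)
  Stage 1: F_1 = 10^(6.52/10) = 4.487, G_1 = 10^(−6.52/10) = 0.2228
  Stage 2: F_2 = 10^(1.22/10) = 1.324, G_2 = 10^(25.0/10) = 316.2
  Stage 3: F_3 = 10^(6.17/10) = 4.140, G_3 = 10^(−5.04/10) = 0.3133
  Stage 4: F_4 = 10^(5.90/10) = 3.890, G_4 = 10^(19.9/10) = 97.72
Friis cascade:
  F = 4.487 + (1.324 − 1)/0.2228 + (4.140 − 1)/70.47 + (3.890 − 1)/22.08 = 6.118
NF = 10 log₁₀(6.118) = 7.87 dB

7.87 dB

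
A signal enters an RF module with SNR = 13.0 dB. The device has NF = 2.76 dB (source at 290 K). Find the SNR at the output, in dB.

10.24 dB

By definition F = SNR_in/SNR_out, so in dB: SNR_out = SNR_in − NF
SNR_out = 13.0 − 2.76 = 10.24 dB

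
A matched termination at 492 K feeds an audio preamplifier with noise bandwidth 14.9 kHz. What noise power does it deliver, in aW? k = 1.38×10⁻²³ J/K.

101 aW

P_n = kTB = 1.38×10⁻²³ × 492 × 1.49×10⁴ = 1.01×10⁻¹⁶ W = 101 aW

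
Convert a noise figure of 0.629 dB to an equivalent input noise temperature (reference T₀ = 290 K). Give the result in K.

45.2 K

F = 10^(0.629/10) = 1.15585
T_e = (F − 1)·T₀ = (1.15585 − 1) × 290 = 45.2 K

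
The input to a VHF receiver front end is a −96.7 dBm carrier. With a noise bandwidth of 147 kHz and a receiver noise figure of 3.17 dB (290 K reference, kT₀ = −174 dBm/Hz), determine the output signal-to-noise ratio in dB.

22.5 dB

Noise floor: N = −174 + 10 log₁₀(B) + NF
10 log₁₀(1.47×10⁵) = 51.67 dB
N = −174 + 51.67 + 3.17 = −119.16 dBm
SNR = P_sig − N = −96.7 − (−119.16) = 22.46 dB → 22.5 dB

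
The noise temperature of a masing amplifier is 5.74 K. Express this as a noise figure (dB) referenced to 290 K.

0.085 dB

F = 1 + T_e/T₀ = 1 + 5.74/290 = 1.01979
NF = 10 log₁₀(1.01979) = 0.085 dB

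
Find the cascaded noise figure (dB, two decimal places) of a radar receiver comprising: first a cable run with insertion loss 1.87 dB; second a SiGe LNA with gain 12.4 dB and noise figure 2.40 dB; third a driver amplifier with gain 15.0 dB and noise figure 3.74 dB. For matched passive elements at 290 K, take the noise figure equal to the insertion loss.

Convert to linear (a loss of L dB is a gain of −L dB): F_i = 10^(NF_i/10), G_i = 10^(G_i,dB/10)
  Stage 1: F_1 = 10^(1.87/10) = 1.538, G_1 = 10^(−1.87/10) = 0.6501
  Stage 2: F_2 = 10^(2.40/10) = 1.738, G_2 = 10^(12.4/10) = 17.38
  Stage 3: F_3 = 10^(3.74/10) = 2.366, G_3 = 10^(15.0/10) = 31.62
Friis cascade:
  F = 1.538 + (1.738 − 1)/0.6501 + (2.366 − 1)/11.30 = 2.794
NF = 10 log₁₀(2.794) = 4.46 dB

4.46 dB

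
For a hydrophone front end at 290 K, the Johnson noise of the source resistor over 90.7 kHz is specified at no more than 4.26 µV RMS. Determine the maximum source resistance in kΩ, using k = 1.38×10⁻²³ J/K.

12.5 kΩ

Johnson–Nyquist: V_n = √(4kTRB) ⇒ R = V_n² / (4kTB)
4kTB = 4 × 1.38×10⁻²³ × 290 × 9.07×10⁴ = 1.45×10⁻¹⁵
R = (4.26×10⁻⁶)² / 1.45×10⁻¹⁵ = 1.25×10⁴ Ω = 12.5 kΩ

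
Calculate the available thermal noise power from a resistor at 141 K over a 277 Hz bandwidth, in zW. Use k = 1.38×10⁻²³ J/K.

P_n = kTB = 1.38×10⁻²³ × 141 × 2.77×10² = 5.39×10⁻¹⁹ W = 539 zW

539 zW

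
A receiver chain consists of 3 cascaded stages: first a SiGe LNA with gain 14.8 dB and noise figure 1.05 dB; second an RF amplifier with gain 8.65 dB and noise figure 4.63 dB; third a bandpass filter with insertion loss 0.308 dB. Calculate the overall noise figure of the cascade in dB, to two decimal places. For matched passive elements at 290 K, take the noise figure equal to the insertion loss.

1.26 dB

Convert to linear (a loss of L dB is a gain of −L dB): F_i = 10^(NF_i/10), G_i = 10^(G_i,dB/10)
  Stage 1: F_1 = 10^(1.05/10) = 1.274, G_1 = 10^(14.8/10) = 30.20
  Stage 2: F_2 = 10^(4.63/10) = 2.904, G_2 = 10^(8.65/10) = 7.328
  Stage 3: F_3 = 10^(0.308/10) = 1.073, G_3 = 10^(−0.308/10) = 0.9315
Friis cascade:
  F = 1.274 + (2.904 − 1)/30.20 + (1.073 − 1)/221.3 = 1.337
NF = 10 log₁₀(1.337) = 1.26 dB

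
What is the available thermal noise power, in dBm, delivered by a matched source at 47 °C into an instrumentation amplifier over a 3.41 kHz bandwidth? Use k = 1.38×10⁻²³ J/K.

T = 47 °C + 273.15 = 320.15 K
P_n = kTB = 1.38×10⁻²³ × 320.15 × 3.41×10³ = 1.51×10⁻¹⁷ W
In dBm: 10 log₁₀(1.51×10⁻¹⁷ / 10⁻³) = −138.2 dBm

−138.2 dBm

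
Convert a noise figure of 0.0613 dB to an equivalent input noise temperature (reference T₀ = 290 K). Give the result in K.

4.12 K

F = 10^(0.0613/10) = 1.01421
T_e = (F − 1)·T₀ = (1.01421 − 1) × 290 = 4.12 K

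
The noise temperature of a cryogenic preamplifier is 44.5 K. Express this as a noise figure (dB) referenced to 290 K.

F = 1 + T_e/T₀ = 1 + 44.5/290 = 1.15345
NF = 10 log₁₀(1.15345) = 0.620 dB

0.620 dB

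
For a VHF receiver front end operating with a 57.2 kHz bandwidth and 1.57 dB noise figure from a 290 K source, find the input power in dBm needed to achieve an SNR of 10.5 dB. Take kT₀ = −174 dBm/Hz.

−114.4 dBm

Sensitivity = −174 + 10 log₁₀(B) + NF + SNR_min
= −174 + 47.57 + 1.57 + 10.5
= −114.36 dBm → −114.4 dBm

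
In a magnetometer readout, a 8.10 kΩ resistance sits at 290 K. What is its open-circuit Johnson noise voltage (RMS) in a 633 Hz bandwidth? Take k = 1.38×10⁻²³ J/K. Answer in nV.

V_n = √(4kTRB)
4kTRB = 4 × 1.38×10⁻²³ × 290 × 8.10×10³ × 6.33×10² = 8.21×10⁻¹⁴ V²
V_n = √(8.21×10⁻¹⁴) = 2.86×10⁻⁷ V = 286 nV

286 nV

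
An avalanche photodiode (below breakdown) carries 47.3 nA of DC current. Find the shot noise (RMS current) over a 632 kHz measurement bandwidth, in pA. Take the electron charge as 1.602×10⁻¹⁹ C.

I_n = √(2qI·B)
2qI·B = 2 × 1.602×10⁻¹⁹ × 4.73×10⁻⁸ × 6.32×10⁵ = 9.58×10⁻²¹ A²
I_n = √(9.58×10⁻²¹) = 9.79×10⁻¹¹ A = 97.9 pA

97.9 pA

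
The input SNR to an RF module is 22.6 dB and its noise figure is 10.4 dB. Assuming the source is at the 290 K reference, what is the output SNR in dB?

12.2 dB

By definition F = SNR_in/SNR_out, so in dB: SNR_out = SNR_in − NF
SNR_out = 22.6 − 10.4 = 12.2 dB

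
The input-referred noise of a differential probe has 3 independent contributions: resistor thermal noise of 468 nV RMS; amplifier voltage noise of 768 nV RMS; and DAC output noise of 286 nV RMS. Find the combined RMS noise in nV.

944 nV

Uncorrelated sources add in power (mean-square): V_tot = √(ΣV_i²)
V_tot = √[(4.68×10⁻⁷)² + (7.68×10⁻⁷)² + (2.86×10⁻⁷)²] = 9.44×10⁻⁷ V = 944 nV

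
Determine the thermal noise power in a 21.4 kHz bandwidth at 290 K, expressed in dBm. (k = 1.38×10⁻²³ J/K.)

P_n = kTB = 1.38×10⁻²³ × 290 × 2.14×10⁴ = 8.56×10⁻¹⁷ W
In dBm: 10 log₁₀(8.56×10⁻¹⁷ / 10⁻³) = −130.7 dBm

−130.7 dBm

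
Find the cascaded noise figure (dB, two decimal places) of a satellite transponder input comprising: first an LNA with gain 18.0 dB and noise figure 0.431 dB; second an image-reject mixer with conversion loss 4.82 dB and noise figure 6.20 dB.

0.62 dB

Convert to linear (a loss of L dB is a gain of −L dB): F_i = 10^(NF_i/10), G_i = 10^(G_i,dB/10)
  Stage 1: F_1 = 10^(0.431/10) = 1.104, G_1 = 10^(18.0/10) = 63.10
  Stage 2: F_2 = 10^(6.20/10) = 4.169, G_2 = 10^(−4.82/10) = 0.3296
Friis cascade:
  F = 1.104 + (4.169 − 1)/63.10 = 1.155
NF = 10 log₁₀(1.155) = 0.62 dB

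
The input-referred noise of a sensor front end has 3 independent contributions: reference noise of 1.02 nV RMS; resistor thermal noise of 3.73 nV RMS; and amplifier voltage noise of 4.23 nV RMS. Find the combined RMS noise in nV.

5.73 nV

Uncorrelated sources add in power (mean-square): V_tot = √(ΣV_i²)
V_tot = √[(1.02×10⁻⁹)² + (3.73×10⁻⁹)² + (4.23×10⁻⁹)²] = 5.73×10⁻⁹ V = 5.73 nV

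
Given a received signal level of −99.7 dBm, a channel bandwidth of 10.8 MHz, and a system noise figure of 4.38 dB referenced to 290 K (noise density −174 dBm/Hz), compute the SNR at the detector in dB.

Noise floor: N = −174 + 10 log₁₀(B) + NF
10 log₁₀(1.08×10⁷) = 70.33 dB
N = −174 + 70.33 + 4.38 = −99.29 dBm
SNR = P_sig − N = −99.7 − (−99.29) = −0.41 dB → −0.4 dB

−0.4 dB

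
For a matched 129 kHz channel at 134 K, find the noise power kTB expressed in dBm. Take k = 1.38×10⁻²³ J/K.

−126.2 dBm

P_n = kTB = 1.38×10⁻²³ × 134 × 1.29×10⁵ = 2.39×10⁻¹⁶ W
In dBm: 10 log₁₀(2.39×10⁻¹⁶ / 10⁻³) = −126.2 dBm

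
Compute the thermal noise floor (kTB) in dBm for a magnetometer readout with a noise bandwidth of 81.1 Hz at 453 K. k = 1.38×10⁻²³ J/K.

P_n = kTB = 1.38×10⁻²³ × 453 × 8.11×10¹ = 5.07×10⁻¹⁹ W
In dBm: 10 log₁₀(5.07×10⁻¹⁹ / 10⁻³) = −153.0 dBm

−153.0 dBm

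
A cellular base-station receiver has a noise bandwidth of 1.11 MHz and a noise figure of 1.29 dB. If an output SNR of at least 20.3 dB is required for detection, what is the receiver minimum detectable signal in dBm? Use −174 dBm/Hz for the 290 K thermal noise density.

−92.0 dBm

Sensitivity = −174 + 10 log₁₀(B) + NF + SNR_min
= −174 + 60.45 + 1.29 + 20.3
= −91.96 dBm → −92.0 dBm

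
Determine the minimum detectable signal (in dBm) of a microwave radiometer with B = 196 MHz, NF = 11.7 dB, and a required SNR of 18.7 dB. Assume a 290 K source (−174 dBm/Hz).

−60.7 dBm

Sensitivity = −174 + 10 log₁₀(B) + NF + SNR_min
= −174 + 82.92 + 11.7 + 18.7
= −60.68 dBm → −60.7 dBm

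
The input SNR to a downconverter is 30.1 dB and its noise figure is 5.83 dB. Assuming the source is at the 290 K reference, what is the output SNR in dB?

24.27 dB

By definition F = SNR_in/SNR_out, so in dB: SNR_out = SNR_in − NF
SNR_out = 30.1 − 5.83 = 24.27 dB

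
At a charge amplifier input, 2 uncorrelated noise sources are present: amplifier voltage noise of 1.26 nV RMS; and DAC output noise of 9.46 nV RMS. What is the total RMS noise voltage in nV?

9.54 nV

Uncorrelated sources add in power (mean-square): V_tot = √(ΣV_i²)
V_tot = √[(1.26×10⁻⁹)² + (9.46×10⁻⁹)²] = 9.54×10⁻⁹ V = 9.54 nV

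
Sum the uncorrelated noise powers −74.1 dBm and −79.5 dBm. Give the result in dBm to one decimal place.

Convert to linear, add, convert back:
P₁ = 3.89×10⁻¹¹ W, P₂ = 1.12×10⁻¹¹ W
P_tot = 5.01×10⁻¹¹ W → 10 log₁₀(P_tot / 10⁻³) = −73.0 dBm

−73.0 dBm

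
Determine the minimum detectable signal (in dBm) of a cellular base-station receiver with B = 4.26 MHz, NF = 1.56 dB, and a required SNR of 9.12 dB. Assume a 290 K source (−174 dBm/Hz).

−97.0 dBm

Sensitivity = −174 + 10 log₁₀(B) + NF + SNR_min
= −174 + 66.29 + 1.56 + 9.12
= −97.03 dBm → −97.0 dBm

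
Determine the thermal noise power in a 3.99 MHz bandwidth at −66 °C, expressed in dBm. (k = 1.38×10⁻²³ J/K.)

−109.4 dBm

T = −66 °C + 273.15 = 207.15 K
P_n = kTB = 1.38×10⁻²³ × 207.15 × 3.99×10⁶ = 1.14×10⁻¹⁴ W
In dBm: 10 log₁₀(1.14×10⁻¹⁴ / 10⁻³) = −109.4 dBm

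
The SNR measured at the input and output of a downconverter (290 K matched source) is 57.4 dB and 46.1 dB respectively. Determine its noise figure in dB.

11.3 dB

NF (dB) = SNR_in(dB) − SNR_out(dB) when the source is at T₀
NF = 57.4 − 46.1 = 11.3 dB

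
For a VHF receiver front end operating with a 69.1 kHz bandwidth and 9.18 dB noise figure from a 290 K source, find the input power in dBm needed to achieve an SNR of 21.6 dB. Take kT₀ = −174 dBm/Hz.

−94.8 dBm

Sensitivity = −174 + 10 log₁₀(B) + NF + SNR_min
= −174 + 48.39 + 9.18 + 21.6
= −94.83 dBm → −94.8 dBm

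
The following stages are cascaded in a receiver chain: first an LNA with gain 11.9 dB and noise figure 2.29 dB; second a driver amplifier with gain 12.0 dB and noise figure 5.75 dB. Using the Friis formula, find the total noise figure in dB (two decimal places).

Convert to linear (a loss of L dB is a gain of −L dB): F_i = 10^(NF_i/10), G_i = 10^(G_i,dB/10)
  Stage 1: F_1 = 10^(2.29/10) = 1.694, G_1 = 10^(11.9/10) = 15.49
  Stage 2: F_2 = 10^(5.75/10) = 3.758, G_2 = 10^(12.0/10) = 15.85
Friis cascade:
  F = 1.694 + (3.758 − 1)/15.49 = 1.872
NF = 10 log₁₀(1.872) = 2.72 dB

2.72 dB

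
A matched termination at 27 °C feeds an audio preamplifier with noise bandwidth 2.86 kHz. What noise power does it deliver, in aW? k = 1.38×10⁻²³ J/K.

11.8 aW

T = 27 °C + 273.15 = 300.15 K
P_n = kTB = 1.38×10⁻²³ × 300.15 × 2.86×10³ = 1.18×10⁻¹⁷ W = 11.8 aW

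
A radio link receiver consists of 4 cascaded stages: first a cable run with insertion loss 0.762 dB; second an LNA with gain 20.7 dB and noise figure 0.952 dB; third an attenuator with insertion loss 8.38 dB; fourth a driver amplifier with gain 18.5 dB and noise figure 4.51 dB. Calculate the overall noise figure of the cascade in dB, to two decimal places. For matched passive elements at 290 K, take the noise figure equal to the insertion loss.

2.23 dB

Convert to linear (a loss of L dB is a gain of −L dB): F_i = 10^(NF_i/10), G_i = 10^(G_i,dB/10)
  Stage 1: F_1 = 10^(0.762/10) = 1.192, G_1 = 10^(−0.762/10) = 0.8391
  Stage 2: F_2 = 10^(0.952/10) = 1.245, G_2 = 10^(20.7/10) = 117.5
  Stage 3: F_3 = 10^(8.38/10) = 6.887, G_3 = 10^(−8.38/10) = 0.1452
  Stage 4: F_4 = 10^(4.51/10) = 2.825, G_4 = 10^(18.5/10) = 70.79
Friis cascade:
  F = 1.192 + (1.245 − 1)/0.8391 + (6.887 − 1)/98.58 + (2.825 − 1)/14.32 = 1.671
NF = 10 log₁₀(1.671) = 2.23 dB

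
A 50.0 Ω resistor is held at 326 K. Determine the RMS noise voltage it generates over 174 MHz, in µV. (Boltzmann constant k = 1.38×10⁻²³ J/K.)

V_n = √(4kTRB)
4kTRB = 4 × 1.38×10⁻²³ × 326 × 5.00×10¹ × 1.74×10⁸ = 1.57×10⁻¹⁰ V²
V_n = √(1.57×10⁻¹⁰) = 1.25×10⁻⁵ V = 12.5 µV

12.5 µV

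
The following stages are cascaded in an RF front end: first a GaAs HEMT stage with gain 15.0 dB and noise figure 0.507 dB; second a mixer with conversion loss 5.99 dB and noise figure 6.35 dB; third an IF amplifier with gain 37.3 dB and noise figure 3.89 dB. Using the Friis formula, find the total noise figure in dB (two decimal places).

Convert to linear (a loss of L dB is a gain of −L dB): F_i = 10^(NF_i/10), G_i = 10^(G_i,dB/10)
  Stage 1: F_1 = 10^(0.507/10) = 1.124, G_1 = 10^(15.0/10) = 31.62
  Stage 2: F_2 = 10^(6.35/10) = 4.315, G_2 = 10^(−5.99/10) = 0.2518
  Stage 3: F_3 = 10^(3.89/10) = 2.449, G_3 = 10^(37.3/10) = 5370
Friis cascade:
  F = 1.124 + (4.315 − 1)/31.62 + (2.449 − 1)/7.962 = 1.411
NF = 10 log₁₀(1.411) = 1.49 dB

1.49 dB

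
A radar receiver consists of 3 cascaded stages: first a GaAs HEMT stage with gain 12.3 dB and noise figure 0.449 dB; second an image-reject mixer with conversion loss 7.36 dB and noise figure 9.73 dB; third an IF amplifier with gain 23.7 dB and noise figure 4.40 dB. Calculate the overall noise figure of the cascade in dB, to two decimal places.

3.36 dB

Convert to linear (a loss of L dB is a gain of −L dB): F_i = 10^(NF_i/10), G_i = 10^(G_i,dB/10)
  Stage 1: F_1 = 10^(0.449/10) = 1.109, G_1 = 10^(12.3/10) = 16.98
  Stage 2: F_2 = 10^(9.73/10) = 9.397, G_2 = 10^(−7.36/10) = 0.1837
  Stage 3: F_3 = 10^(4.40/10) = 2.754, G_3 = 10^(23.7/10) = 234.4
Friis cascade:
  F = 1.109 + (9.397 − 1)/16.98 + (2.754 − 1)/3.119 = 2.166
NF = 10 log₁₀(2.166) = 3.36 dB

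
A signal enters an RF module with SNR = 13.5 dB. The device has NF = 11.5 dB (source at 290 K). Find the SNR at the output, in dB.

2.0 dB

By definition F = SNR_in/SNR_out, so in dB: SNR_out = SNR_in − NF
SNR_out = 13.5 − 11.5 = 2.0 dB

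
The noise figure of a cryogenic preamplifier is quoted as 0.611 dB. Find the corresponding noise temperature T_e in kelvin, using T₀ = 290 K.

F = 10^(0.611/10) = 1.15107
T_e = (F − 1)·T₀ = (1.15107 − 1) × 290 = 43.8 K

43.8 K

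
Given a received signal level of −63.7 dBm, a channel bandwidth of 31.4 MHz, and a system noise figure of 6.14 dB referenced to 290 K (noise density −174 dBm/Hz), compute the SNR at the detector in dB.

Noise floor: N = −174 + 10 log₁₀(B) + NF
10 log₁₀(3.14×10⁷) = 74.97 dB
N = −174 + 74.97 + 6.14 = −92.89 dBm
SNR = P_sig − N = −63.7 − (−92.89) = 29.19 dB → 29.2 dB

29.2 dB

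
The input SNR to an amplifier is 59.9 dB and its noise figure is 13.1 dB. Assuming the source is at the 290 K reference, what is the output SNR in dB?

46.8 dB

By definition F = SNR_in/SNR_out, so in dB: SNR_out = SNR_in − NF
SNR_out = 59.9 − 13.1 = 46.8 dB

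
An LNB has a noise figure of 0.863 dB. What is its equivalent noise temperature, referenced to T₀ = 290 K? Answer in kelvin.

F = 10^(0.863/10) = 1.21983
T_e = (F − 1)·T₀ = (1.21983 − 1) × 290 = 63.8 K

63.8 K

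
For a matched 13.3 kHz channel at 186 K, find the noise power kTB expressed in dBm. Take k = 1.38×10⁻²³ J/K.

P_n = kTB = 1.38×10⁻²³ × 186 × 1.33×10⁴ = 3.41×10⁻¹⁷ W
In dBm: 10 log₁₀(3.41×10⁻¹⁷ / 10⁻³) = −134.7 dBm

−134.7 dBm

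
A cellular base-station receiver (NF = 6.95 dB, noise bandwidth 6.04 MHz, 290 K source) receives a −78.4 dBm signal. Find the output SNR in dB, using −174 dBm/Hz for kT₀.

Noise floor: N = −174 + 10 log₁₀(B) + NF
10 log₁₀(6.04×10⁶) = 67.81 dB
N = −174 + 67.81 + 6.95 = −99.24 dBm
SNR = P_sig − N = −78.4 − (−99.24) = 20.84 dB → 20.8 dB

20.8 dB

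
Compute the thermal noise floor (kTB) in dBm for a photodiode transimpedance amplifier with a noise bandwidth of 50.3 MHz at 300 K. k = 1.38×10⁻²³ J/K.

P_n = kTB = 1.38×10⁻²³ × 300 × 5.03×10⁷ = 2.08×10⁻¹³ W
In dBm: 10 log₁₀(2.08×10⁻¹³ / 10⁻³) = −96.8 dBm

−96.8 dBm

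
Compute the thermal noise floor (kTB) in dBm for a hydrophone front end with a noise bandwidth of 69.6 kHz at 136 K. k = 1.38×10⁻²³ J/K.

−128.8 dBm

P_n = kTB = 1.38×10⁻²³ × 136 × 6.96×10⁴ = 1.31×10⁻¹⁶ W
In dBm: 10 log₁₀(1.31×10⁻¹⁶ / 10⁻³) = −128.8 dBm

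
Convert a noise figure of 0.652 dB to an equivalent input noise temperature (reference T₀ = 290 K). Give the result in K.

47.0 K

F = 10^(0.652/10) = 1.16198
T_e = (F − 1)·T₀ = (1.16198 − 1) × 290 = 47.0 K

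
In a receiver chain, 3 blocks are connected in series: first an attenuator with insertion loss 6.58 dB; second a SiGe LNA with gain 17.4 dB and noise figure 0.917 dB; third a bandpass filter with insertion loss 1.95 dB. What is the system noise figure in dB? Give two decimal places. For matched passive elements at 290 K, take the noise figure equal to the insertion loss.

7.53 dB

Convert to linear (a loss of L dB is a gain of −L dB): F_i = 10^(NF_i/10), G_i = 10^(G_i,dB/10)
  Stage 1: F_1 = 10^(6.58/10) = 4.550, G_1 = 10^(−6.58/10) = 0.2198
  Stage 2: F_2 = 10^(0.917/10) = 1.235, G_2 = 10^(17.4/10) = 54.95
  Stage 3: F_3 = 10^(1.95/10) = 1.567, G_3 = 10^(−1.95/10) = 0.6383
Friis cascade:
  F = 4.550 + (1.235 − 1)/0.2198 + (1.567 − 1)/12.08 = 5.666
NF = 10 log₁₀(5.666) = 7.53 dB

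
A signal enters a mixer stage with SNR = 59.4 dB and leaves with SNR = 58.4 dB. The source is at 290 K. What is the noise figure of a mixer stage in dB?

1.0 dB

NF (dB) = SNR_in(dB) − SNR_out(dB) when the source is at T₀
NF = 59.4 − 58.4 = 1.0 dB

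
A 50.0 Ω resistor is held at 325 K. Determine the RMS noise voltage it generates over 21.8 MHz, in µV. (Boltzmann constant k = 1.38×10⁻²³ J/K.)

V_n = √(4kTRB)
4kTRB = 4 × 1.38×10⁻²³ × 325 × 5.00×10¹ × 2.18×10⁷ = 1.96×10⁻¹¹ V²
V_n = √(1.96×10⁻¹¹) = 4.42×10⁻⁶ V = 4.42 µV

4.42 µV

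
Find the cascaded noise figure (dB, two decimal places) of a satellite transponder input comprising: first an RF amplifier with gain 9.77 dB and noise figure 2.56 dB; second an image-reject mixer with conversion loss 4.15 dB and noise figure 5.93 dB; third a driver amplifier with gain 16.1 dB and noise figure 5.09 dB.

4.35 dB

Convert to linear (a loss of L dB is a gain of −L dB): F_i = 10^(NF_i/10), G_i = 10^(G_i,dB/10)
  Stage 1: F_1 = 10^(2.56/10) = 1.803, G_1 = 10^(9.77/10) = 9.484
  Stage 2: F_2 = 10^(5.93/10) = 3.917, G_2 = 10^(−4.15/10) = 0.3846
  Stage 3: F_3 = 10^(5.09/10) = 3.228, G_3 = 10^(16.1/10) = 40.74
Friis cascade:
  F = 1.803 + (3.917 − 1)/9.484 + (3.228 − 1)/3.648 = 2.722
NF = 10 log₁₀(2.722) = 4.35 dB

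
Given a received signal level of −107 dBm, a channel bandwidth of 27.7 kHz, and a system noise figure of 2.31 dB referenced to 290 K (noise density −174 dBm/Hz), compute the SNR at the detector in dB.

20.3 dB

Noise floor: N = −174 + 10 log₁₀(B) + NF
10 log₁₀(2.77×10⁴) = 44.42 dB
N = −174 + 44.42 + 2.31 = −127.27 dBm
SNR = P_sig − N = −107 − (−127.27) = 20.27 dB → 20.3 dB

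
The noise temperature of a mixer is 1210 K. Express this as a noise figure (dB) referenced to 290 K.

7.14 dB

F = 1 + T_e/T₀ = 1 + 1210/290 = 5.17241
NF = 10 log₁₀(5.17241) = 7.14 dB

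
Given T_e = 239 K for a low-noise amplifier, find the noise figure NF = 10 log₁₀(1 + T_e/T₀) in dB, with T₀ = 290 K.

F = 1 + T_e/T₀ = 1 + 239/290 = 1.82414
NF = 10 log₁₀(1.82414) = 2.61 dB

2.61 dB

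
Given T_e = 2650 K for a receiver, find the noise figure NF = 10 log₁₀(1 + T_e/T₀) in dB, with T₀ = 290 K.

10.06 dB

F = 1 + T_e/T₀ = 1 + 2650/290 = 10.1379
NF = 10 log₁₀(10.1379) = 10.06 dB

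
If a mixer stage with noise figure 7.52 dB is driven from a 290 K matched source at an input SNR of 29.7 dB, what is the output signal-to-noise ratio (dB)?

22.18 dB

By definition F = SNR_in/SNR_out, so in dB: SNR_out = SNR_in − NF
SNR_out = 29.7 − 7.52 = 22.18 dB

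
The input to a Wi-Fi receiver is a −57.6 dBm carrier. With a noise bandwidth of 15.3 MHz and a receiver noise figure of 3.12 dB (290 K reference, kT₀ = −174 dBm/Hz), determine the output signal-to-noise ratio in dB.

Noise floor: N = −174 + 10 log₁₀(B) + NF
10 log₁₀(1.53×10⁷) = 71.85 dB
N = −174 + 71.85 + 3.12 = −99.03 dBm
SNR = P_sig − N = −57.6 − (−99.03) = 41.43 dB → 41.4 dB

41.4 dB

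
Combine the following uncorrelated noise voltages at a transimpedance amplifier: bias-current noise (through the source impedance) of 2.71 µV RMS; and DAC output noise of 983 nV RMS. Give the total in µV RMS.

Uncorrelated sources add in power (mean-square): V_tot = √(ΣV_i²)
V_tot = √[(2.71×10⁻⁶)² + (9.83×10⁻⁷)²] = 2.88×10⁻⁶ V = 2.88 µV

2.88 µV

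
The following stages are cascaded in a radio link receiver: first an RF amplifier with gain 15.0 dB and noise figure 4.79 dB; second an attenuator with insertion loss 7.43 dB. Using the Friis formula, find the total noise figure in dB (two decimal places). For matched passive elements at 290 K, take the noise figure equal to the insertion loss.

4.99 dB

Convert to linear (a loss of L dB is a gain of −L dB): F_i = 10^(NF_i/10), G_i = 10^(G_i,dB/10)
  Stage 1: F_1 = 10^(4.79/10) = 3.013, G_1 = 10^(15.0/10) = 31.62
  Stage 2: F_2 = 10^(7.43/10) = 5.534, G_2 = 10^(−7.43/10) = 0.1807
Friis cascade:
  F = 3.013 + (5.534 − 1)/31.62 = 3.156
NF = 10 log₁₀(3.156) = 4.99 dB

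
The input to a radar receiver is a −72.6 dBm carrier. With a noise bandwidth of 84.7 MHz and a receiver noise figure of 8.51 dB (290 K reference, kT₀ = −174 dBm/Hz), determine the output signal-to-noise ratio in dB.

Noise floor: N = −174 + 10 log₁₀(B) + NF
10 log₁₀(8.47×10⁷) = 79.28 dB
N = −174 + 79.28 + 8.51 = −86.21 dBm
SNR = P_sig − N = −72.6 − (−86.21) = 13.61 dB → 13.6 dB

13.6 dB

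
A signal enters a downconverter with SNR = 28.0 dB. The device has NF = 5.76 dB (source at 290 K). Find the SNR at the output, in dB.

By definition F = SNR_in/SNR_out, so in dB: SNR_out = SNR_in − NF
SNR_out = 28.0 − 5.76 = 22.24 dB

22.24 dB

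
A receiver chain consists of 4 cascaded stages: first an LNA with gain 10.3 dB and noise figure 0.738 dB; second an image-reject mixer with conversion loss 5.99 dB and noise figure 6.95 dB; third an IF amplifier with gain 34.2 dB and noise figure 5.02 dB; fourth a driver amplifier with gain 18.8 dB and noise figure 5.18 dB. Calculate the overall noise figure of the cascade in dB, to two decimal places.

3.73 dB

Convert to linear (a loss of L dB is a gain of −L dB): F_i = 10^(NF_i/10), G_i = 10^(G_i,dB/10)
  Stage 1: F_1 = 10^(0.738/10) = 1.185, G_1 = 10^(10.3/10) = 10.72
  Stage 2: F_2 = 10^(6.95/10) = 4.955, G_2 = 10^(−5.99/10) = 0.2518
  Stage 3: F_3 = 10^(5.02/10) = 3.177, G_3 = 10^(34.2/10) = 2630
  Stage 4: F_4 = 10^(5.18/10) = 3.296, G_4 = 10^(18.8/10) = 75.86
Friis cascade:
  F = 1.185 + (4.955 − 1)/10.72 + (3.177 − 1)/2.698 + (3.296 − 1)/7096 = 2.362
NF = 10 log₁₀(2.362) = 3.73 dB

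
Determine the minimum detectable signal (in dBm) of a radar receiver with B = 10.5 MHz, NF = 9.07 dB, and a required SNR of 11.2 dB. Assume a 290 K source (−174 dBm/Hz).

Sensitivity = −174 + 10 log₁₀(B) + NF + SNR_min
= −174 + 70.21 + 9.07 + 11.2
= −83.52 dBm → −83.5 dBm

−83.5 dBm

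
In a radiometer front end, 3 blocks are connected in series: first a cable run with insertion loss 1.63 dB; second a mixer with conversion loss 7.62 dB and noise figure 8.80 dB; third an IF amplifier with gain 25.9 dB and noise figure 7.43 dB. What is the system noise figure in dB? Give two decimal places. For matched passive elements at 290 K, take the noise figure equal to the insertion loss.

16.92 dB

Convert to linear (a loss of L dB is a gain of −L dB): F_i = 10^(NF_i/10), G_i = 10^(G_i,dB/10)
  Stage 1: F_1 = 10^(1.63/10) = 1.455, G_1 = 10^(−1.63/10) = 0.6871
  Stage 2: F_2 = 10^(8.80/10) = 7.586, G_2 = 10^(−7.62/10) = 0.1730
  Stage 3: F_3 = 10^(7.43/10) = 5.534, G_3 = 10^(25.9/10) = 389.0
Friis cascade:
  F = 1.455 + (7.586 − 1)/0.6871 + (5.534 − 1)/0.1189 = 49.19
NF = 10 log₁₀(49.19) = 16.92 dB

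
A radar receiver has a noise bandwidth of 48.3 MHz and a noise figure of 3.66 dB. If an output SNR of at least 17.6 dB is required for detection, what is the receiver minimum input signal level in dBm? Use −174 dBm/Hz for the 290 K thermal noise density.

Sensitivity = −174 + 10 log₁₀(B) + NF + SNR_min
= −174 + 76.84 + 3.66 + 17.6
= −75.90 dBm → −75.9 dBm

−75.9 dBm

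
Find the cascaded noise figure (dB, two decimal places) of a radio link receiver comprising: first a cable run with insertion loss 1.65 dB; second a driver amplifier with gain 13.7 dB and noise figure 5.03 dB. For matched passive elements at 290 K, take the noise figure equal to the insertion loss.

6.68 dB

Convert to linear (a loss of L dB is a gain of −L dB): F_i = 10^(NF_i/10), G_i = 10^(G_i,dB/10)
  Stage 1: F_1 = 10^(1.65/10) = 1.462, G_1 = 10^(−1.65/10) = 0.6839
  Stage 2: F_2 = 10^(5.03/10) = 3.184, G_2 = 10^(13.7/10) = 23.44
Friis cascade:
  F = 1.462 + (3.184 − 1)/0.6839 = 4.656
NF = 10 log₁₀(4.656) = 6.68 dB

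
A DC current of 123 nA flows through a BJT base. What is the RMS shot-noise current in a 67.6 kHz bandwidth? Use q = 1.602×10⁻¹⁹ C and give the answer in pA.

I_n = √(2qI·B)
2qI·B = 2 × 1.602×10⁻¹⁹ × 1.23×10⁻⁷ × 6.76×10⁴ = 2.66×10⁻²¹ A²
I_n = √(2.66×10⁻²¹) = 5.16×10⁻¹¹ A = 51.6 pA

51.6 pA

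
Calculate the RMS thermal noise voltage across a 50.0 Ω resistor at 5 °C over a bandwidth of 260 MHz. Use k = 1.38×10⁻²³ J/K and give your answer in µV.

14.1 µV

T = 5 °C + 273.15 = 278.15 K
V_n = √(4kTRB)
4kTRB = 4 × 1.38×10⁻²³ × 278.15 × 5.00×10¹ × 2.60×10⁸ = 2.00×10⁻¹⁰ V²
V_n = √(2.00×10⁻¹⁰) = 1.41×10⁻⁵ V = 14.1 µV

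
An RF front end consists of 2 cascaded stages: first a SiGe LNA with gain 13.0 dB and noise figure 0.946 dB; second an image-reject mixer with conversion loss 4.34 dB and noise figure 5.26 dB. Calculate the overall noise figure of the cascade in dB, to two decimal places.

Convert to linear (a loss of L dB is a gain of −L dB): F_i = 10^(NF_i/10), G_i = 10^(G_i,dB/10)
  Stage 1: F_1 = 10^(0.946/10) = 1.243, G_1 = 10^(13.0/10) = 19.95
  Stage 2: F_2 = 10^(5.26/10) = 3.357, G_2 = 10^(−4.34/10) = 0.3681
Friis cascade:
  F = 1.243 + (3.357 − 1)/19.95 = 1.362
NF = 10 log₁₀(1.362) = 1.34 dB

1.34 dB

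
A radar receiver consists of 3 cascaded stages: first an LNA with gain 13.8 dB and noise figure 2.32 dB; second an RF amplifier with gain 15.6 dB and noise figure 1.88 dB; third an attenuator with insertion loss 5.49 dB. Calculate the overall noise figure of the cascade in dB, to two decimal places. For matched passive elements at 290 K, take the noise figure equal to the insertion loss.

Convert to linear (a loss of L dB is a gain of −L dB): F_i = 10^(NF_i/10), G_i = 10^(G_i,dB/10)
  Stage 1: F_1 = 10^(2.32/10) = 1.706, G_1 = 10^(13.8/10) = 23.99
  Stage 2: F_2 = 10^(1.88/10) = 1.542, G_2 = 10^(15.6/10) = 36.31
  Stage 3: F_3 = 10^(5.49/10) = 3.540, G_3 = 10^(−5.49/10) = 0.2825
Friis cascade:
  F = 1.706 + (1.542 − 1)/23.99 + (3.540 − 1)/871.0 = 1.732
NF = 10 log₁₀(1.732) = 2.38 dB

2.38 dB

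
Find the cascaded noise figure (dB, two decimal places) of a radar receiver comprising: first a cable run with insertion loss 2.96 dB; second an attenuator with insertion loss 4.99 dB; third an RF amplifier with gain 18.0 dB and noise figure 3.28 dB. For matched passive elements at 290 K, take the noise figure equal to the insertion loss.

11.23 dB

Convert to linear (a loss of L dB is a gain of −L dB): F_i = 10^(NF_i/10), G_i = 10^(G_i,dB/10)
  Stage 1: F_1 = 10^(2.96/10) = 1.977, G_1 = 10^(−2.96/10) = 0.5058
  Stage 2: F_2 = 10^(4.99/10) = 3.155, G_2 = 10^(−4.99/10) = 0.3170
  Stage 3: F_3 = 10^(3.28/10) = 2.128, G_3 = 10^(18.0/10) = 63.10
Friis cascade:
  F = 1.977 + (3.155 − 1)/0.5058 + (2.128 − 1)/0.1603 = 13.27
NF = 10 log₁₀(13.27) = 11.23 dB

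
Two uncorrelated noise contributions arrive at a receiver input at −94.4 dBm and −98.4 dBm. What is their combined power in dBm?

−92.9 dBm

Convert to linear, add, convert back:
P₁ = 3.63×10⁻¹³ W, P₂ = 1.45×10⁻¹³ W
P_tot = 5.08×10⁻¹³ W → 10 log₁₀(P_tot / 10⁻³) = −92.9 dBm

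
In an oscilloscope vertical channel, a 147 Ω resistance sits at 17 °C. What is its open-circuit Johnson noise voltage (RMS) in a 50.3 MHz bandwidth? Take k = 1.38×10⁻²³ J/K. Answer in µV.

10.9 µV

T = 17 °C + 273.15 = 290.15 K
V_n = √(4kTRB)
4kTRB = 4 × 1.38×10⁻²³ × 290.15 × 1.47×10² × 5.03×10⁷ = 1.18×10⁻¹⁰ V²
V_n = √(1.18×10⁻¹⁰) = 1.09×10⁻⁵ V = 10.9 µV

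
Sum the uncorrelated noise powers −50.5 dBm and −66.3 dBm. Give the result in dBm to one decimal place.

Convert to linear, add, convert back:
P₁ = 8.91×10⁻⁹ W, P₂ = 2.34×10⁻¹⁰ W
P_tot = 9.15×10⁻⁹ W → 10 log₁₀(P_tot / 10⁻³) = −50.4 dBm

−50.4 dBm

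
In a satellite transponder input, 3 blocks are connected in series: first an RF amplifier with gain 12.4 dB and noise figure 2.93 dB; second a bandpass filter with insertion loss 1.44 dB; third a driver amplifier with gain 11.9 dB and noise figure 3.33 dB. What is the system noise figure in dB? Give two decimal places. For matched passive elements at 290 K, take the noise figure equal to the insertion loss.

3.18 dB

Convert to linear (a loss of L dB is a gain of −L dB): F_i = 10^(NF_i/10), G_i = 10^(G_i,dB/10)
  Stage 1: F_1 = 10^(2.93/10) = 1.963, G_1 = 10^(12.4/10) = 17.38
  Stage 2: F_2 = 10^(1.44/10) = 1.393, G_2 = 10^(−1.44/10) = 0.7178
  Stage 3: F_3 = 10^(3.33/10) = 2.153, G_3 = 10^(11.9/10) = 15.49
Friis cascade:
  F = 1.963 + (1.393 − 1)/17.38 + (2.153 − 1)/12.47 = 2.078
NF = 10 log₁₀(2.078) = 3.18 dB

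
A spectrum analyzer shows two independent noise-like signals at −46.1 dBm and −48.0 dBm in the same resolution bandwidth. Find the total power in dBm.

−43.9 dBm

Convert to linear, add, convert back:
P₁ = 2.45×10⁻⁸ W, P₂ = 1.58×10⁻⁸ W
P_tot = 4.04×10⁻⁸ W → 10 log₁₀(P_tot / 10⁻³) = −43.9 dBm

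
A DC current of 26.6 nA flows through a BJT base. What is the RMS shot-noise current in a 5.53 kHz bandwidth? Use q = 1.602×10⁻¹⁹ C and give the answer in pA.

I_n = √(2qI·B)
2qI·B = 2 × 1.602×10⁻¹⁹ × 2.66×10⁻⁸ × 5.53×10³ = 4.71×10⁻²³ A²
I_n = √(4.71×10⁻²³) = 6.87×10⁻¹² A = 6.87 pA

6.87 pA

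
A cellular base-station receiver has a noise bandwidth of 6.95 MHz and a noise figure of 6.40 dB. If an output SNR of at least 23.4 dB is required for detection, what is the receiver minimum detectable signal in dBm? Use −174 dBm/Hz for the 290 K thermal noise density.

−75.8 dBm

Sensitivity = −174 + 10 log₁₀(B) + NF + SNR_min
= −174 + 68.42 + 6.40 + 23.4
= −75.78 dBm → −75.8 dBm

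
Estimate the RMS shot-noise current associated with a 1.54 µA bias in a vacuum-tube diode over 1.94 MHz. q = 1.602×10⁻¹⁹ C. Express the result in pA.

978 pA

I_n = √(2qI·B)
2qI·B = 2 × 1.602×10⁻¹⁹ × 1.54×10⁻⁶ × 1.94×10⁶ = 9.57×10⁻¹⁹ A²
I_n = √(9.57×10⁻¹⁹) = 9.78×10⁻¹⁰ A = 978 pA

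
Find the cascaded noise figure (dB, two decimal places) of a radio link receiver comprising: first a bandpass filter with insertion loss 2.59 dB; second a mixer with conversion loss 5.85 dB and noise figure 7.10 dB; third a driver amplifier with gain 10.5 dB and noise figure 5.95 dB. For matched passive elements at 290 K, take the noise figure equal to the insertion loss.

14.74 dB

Convert to linear (a loss of L dB is a gain of −L dB): F_i = 10^(NF_i/10), G_i = 10^(G_i,dB/10)
  Stage 1: F_1 = 10^(2.59/10) = 1.816, G_1 = 10^(−2.59/10) = 0.5508
  Stage 2: F_2 = 10^(7.10/10) = 5.129, G_2 = 10^(−5.85/10) = 0.2600
  Stage 3: F_3 = 10^(5.95/10) = 3.936, G_3 = 10^(10.5/10) = 11.22
Friis cascade:
  F = 1.816 + (5.129 − 1)/0.5508 + (3.936 − 1)/0.1432 = 29.81
NF = 10 log₁₀(29.81) = 14.74 dB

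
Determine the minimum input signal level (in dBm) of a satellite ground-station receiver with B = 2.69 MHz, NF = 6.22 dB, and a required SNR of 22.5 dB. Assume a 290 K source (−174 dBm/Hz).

−81.0 dBm

Sensitivity = −174 + 10 log₁₀(B) + NF + SNR_min
= −174 + 64.3 + 6.22 + 22.5
= −80.98 dBm → −81.0 dBm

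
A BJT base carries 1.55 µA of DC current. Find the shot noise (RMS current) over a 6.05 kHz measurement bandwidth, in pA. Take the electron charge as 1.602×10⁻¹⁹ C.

I_n = √(2qI·B)
2qI·B = 2 × 1.602×10⁻¹⁹ × 1.55×10⁻⁶ × 6.05×10³ = 3.00×10⁻²¹ A²
I_n = √(3.00×10⁻²¹) = 5.48×10⁻¹¹ A = 54.8 pA

54.8 pA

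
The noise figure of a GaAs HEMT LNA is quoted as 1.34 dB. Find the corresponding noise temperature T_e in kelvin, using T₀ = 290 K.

F = 10^(1.34/10) = 1.36144
T_e = (F − 1)·T₀ = (1.36144 − 1) × 290 = 105 K

105 K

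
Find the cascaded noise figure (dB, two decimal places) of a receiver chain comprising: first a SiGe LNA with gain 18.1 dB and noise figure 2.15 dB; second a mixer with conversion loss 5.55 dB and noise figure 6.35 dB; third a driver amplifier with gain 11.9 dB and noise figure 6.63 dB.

Convert to linear (a loss of L dB is a gain of −L dB): F_i = 10^(NF_i/10), G_i = 10^(G_i,dB/10)
  Stage 1: F_1 = 10^(2.15/10) = 1.641, G_1 = 10^(18.1/10) = 64.57
  Stage 2: F_2 = 10^(6.35/10) = 4.315, G_2 = 10^(−5.55/10) = 0.2786
  Stage 3: F_3 = 10^(6.63/10) = 4.603, G_3 = 10^(11.9/10) = 15.49
Friis cascade:
  F = 1.641 + (4.315 − 1)/64.57 + (4.603 − 1)/17.99 = 1.892
NF = 10 log₁₀(1.892) = 2.77 dB

2.77 dB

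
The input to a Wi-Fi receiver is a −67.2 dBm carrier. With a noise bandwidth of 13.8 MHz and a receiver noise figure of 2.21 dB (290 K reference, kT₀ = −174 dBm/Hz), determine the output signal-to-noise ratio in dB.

33.2 dB

Noise floor: N = −174 + 10 log₁₀(B) + NF
10 log₁₀(1.38×10⁷) = 71.4 dB
N = −174 + 71.4 + 2.21 = −100.39 dBm
SNR = P_sig − N = −67.2 − (−100.39) = 33.19 dB → 33.2 dB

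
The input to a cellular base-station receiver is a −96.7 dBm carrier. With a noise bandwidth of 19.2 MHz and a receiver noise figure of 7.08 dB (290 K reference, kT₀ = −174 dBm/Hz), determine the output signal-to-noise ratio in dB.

−2.6 dB

Noise floor: N = −174 + 10 log₁₀(B) + NF
10 log₁₀(1.92×10⁷) = 72.83 dB
N = −174 + 72.83 + 7.08 = −94.09 dBm
SNR = P_sig − N = −96.7 − (−94.09) = −2.61 dB → −2.6 dB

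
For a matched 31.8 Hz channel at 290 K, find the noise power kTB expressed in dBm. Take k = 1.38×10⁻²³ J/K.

−159.0 dBm

P_n = kTB = 1.38×10⁻²³ × 290 × 3.18×10¹ = 1.27×10⁻¹⁹ W
In dBm: 10 log₁₀(1.27×10⁻¹⁹ / 10⁻³) = −159.0 dBm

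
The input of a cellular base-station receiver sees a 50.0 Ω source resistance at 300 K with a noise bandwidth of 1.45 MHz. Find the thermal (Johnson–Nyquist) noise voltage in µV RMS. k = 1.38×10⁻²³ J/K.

V_n = √(4kTRB)
4kTRB = 4 × 1.38×10⁻²³ × 300 × 5.00×10¹ × 1.45×10⁶ = 1.20×10⁻¹² V²
V_n = √(1.20×10⁻¹²) = 1.10×10⁻⁶ V = 1.10 µV

1.10 µV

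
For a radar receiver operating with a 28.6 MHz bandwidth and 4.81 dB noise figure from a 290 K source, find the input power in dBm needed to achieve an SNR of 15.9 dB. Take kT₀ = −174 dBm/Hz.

−78.7 dBm

Sensitivity = −174 + 10 log₁₀(B) + NF + SNR_min
= −174 + 74.56 + 4.81 + 15.9
= −78.73 dBm → −78.7 dBm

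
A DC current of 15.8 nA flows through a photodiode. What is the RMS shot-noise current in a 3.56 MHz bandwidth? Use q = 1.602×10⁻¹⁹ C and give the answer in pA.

I_n = √(2qI·B)
2qI·B = 2 × 1.602×10⁻¹⁹ × 1.58×10⁻⁸ × 3.56×10⁶ = 1.80×10⁻²⁰ A²
I_n = √(1.80×10⁻²⁰) = 1.34×10⁻¹⁰ A = 134 pA

134 pA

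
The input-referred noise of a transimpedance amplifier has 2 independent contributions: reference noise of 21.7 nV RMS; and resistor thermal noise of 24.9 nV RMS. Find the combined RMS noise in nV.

Uncorrelated sources add in power (mean-square): V_tot = √(ΣV_i²)
V_tot = √[(2.17×10⁻⁸)² + (2.49×10⁻⁸)²] = 3.30×10⁻⁸ V = 33.0 nV

33.0 nV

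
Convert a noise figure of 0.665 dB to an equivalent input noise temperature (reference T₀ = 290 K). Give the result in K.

F = 10^(0.665/10) = 1.16547
T_e = (F − 1)·T₀ = (1.16547 − 1) × 290 = 48.0 K

48.0 K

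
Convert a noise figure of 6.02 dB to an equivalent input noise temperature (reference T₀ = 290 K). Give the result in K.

870 K

F = 10^(6.02/10) = 3.99945
T_e = (F − 1)·T₀ = (3.99945 − 1) × 290 = 870 K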